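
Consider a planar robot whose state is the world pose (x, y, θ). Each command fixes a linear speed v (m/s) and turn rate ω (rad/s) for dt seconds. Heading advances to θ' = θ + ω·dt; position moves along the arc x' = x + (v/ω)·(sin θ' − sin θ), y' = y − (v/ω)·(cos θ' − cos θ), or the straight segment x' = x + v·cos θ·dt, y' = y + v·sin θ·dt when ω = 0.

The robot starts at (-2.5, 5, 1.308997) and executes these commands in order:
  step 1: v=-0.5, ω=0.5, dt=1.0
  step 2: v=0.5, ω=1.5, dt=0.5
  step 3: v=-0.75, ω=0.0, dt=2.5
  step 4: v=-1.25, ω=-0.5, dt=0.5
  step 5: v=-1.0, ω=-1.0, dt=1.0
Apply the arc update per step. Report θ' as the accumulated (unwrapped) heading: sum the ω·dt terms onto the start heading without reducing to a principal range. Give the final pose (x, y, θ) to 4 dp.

step 1: θ'=1.8090 (R=-1.0000) → pose (-2.5058, 4.5052, 1.8090)
step 2: θ'=2.5590 (R=0.3333) → pose (-2.6464, 4.7049, 2.5590)
step 3: θ'=2.5590 (straight) → pose (-1.0807, 3.6733, 2.5590)
step 4: θ'=2.3090 (R=2.5000) → pose (-0.6069, 3.2681, 2.3090)
step 5: θ'=1.3090 (R=1.0000) → pose (-0.3807, 2.3363, 1.3090)

(-0.3807, 2.3363, 1.3090)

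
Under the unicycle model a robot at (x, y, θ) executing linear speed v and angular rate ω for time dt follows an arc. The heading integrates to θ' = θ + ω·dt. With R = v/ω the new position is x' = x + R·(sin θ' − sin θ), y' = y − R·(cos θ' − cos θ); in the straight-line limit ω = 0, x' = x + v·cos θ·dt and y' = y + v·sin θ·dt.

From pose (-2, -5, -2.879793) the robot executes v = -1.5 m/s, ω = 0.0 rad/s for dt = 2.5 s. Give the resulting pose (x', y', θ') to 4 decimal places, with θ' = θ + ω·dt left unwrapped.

θ' = -2.8798 + 0.0·2.5 = -2.8798
ω = 0 → straight: x' = -2 + -1.5·cos(-2.8798)·2.5 = 1.6222
y' = -5 + -1.5·sin(-2.8798)·2.5 = -4.0294

(1.6222, -4.0294, -2.8798)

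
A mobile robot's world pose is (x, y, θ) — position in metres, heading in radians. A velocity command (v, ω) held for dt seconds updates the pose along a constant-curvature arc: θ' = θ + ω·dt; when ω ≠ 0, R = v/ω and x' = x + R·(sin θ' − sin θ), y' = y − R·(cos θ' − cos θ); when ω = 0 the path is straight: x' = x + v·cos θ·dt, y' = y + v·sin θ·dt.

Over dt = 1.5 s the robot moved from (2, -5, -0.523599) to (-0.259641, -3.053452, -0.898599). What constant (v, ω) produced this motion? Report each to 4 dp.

v = -2.0000, ω = -0.2500

Δθ = -0.898599 − -0.523599 = -0.375000
ω = Δθ/dt = -0.375000/1.5 = -0.2500
R = Δx/(sin θ' − sin θ) = 8.0000
v = R·ω = 8.0000·-0.2500 = -2.0000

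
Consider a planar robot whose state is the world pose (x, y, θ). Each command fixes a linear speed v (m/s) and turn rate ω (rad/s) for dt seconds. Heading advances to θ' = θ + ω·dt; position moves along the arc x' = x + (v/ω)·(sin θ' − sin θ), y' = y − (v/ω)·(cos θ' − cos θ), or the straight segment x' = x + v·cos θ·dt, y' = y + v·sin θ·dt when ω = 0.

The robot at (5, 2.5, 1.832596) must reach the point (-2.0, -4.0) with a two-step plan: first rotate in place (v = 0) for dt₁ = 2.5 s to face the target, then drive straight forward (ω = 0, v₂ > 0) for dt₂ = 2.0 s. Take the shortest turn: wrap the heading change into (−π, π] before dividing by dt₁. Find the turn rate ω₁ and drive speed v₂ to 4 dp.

heading to target = atan2(-4−2.5, -2−5) = -2.3932
Δθ = wrap(-2.3932 − 1.8326) = 2.0574; ω₁ = Δθ/dt₁ = 0.8229
distance = √((-2−5)² + (-4−2.5)²) = 9.5525; v₂ = distance/dt₂ = 4.7762

ω₁ = 0.8229, v₂ = 4.7762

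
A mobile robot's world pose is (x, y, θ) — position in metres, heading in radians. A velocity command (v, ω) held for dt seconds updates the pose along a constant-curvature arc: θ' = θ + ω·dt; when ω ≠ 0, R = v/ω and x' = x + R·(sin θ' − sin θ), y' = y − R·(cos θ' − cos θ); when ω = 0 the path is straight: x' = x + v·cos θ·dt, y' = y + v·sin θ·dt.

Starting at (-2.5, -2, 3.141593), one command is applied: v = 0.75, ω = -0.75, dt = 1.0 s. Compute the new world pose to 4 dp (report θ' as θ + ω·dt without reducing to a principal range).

(-3.1816, -1.7317, 2.3916)

θ' = 3.1416 + -0.75·1.0 = 2.3916
R = v/ω = 0.75/-0.75 = -1.0000
x' = -2.5 + -1.0000·(sin 2.3916 − sin 3.1416) = -3.1816
y' = -2 − -1.0000·(cos 2.3916 − cos 3.1416) = -1.7317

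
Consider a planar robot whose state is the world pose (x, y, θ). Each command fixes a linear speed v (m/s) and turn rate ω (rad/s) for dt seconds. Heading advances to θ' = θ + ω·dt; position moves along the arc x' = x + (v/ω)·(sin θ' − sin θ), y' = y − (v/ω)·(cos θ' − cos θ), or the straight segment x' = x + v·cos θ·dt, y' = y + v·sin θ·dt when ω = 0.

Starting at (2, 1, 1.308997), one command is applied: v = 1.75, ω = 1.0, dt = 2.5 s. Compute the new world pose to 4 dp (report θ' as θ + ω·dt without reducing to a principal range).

θ' = 1.3090 + 1.0·2.5 = 3.8090
R = v/ω = 1.75/1.0 = 1.7500
x' = 2 + 1.7500·(sin 3.8090 − sin 1.3090) = -0.7735
y' = 1 − 1.7500·(cos 3.8090 − cos 1.3090) = 2.8274

(-0.7735, 2.8274, 3.8090)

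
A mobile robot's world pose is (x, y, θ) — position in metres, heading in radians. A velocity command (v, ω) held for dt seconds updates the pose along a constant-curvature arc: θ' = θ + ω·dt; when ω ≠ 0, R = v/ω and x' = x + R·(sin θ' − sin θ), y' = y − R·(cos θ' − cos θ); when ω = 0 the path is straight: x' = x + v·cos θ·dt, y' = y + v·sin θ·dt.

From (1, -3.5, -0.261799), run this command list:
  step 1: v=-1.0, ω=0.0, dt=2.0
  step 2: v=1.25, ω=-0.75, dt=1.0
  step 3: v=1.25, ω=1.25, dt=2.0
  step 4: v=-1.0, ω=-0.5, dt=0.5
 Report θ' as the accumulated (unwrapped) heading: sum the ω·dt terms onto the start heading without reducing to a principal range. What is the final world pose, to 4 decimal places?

step 1: θ'=-0.2618 (straight) → pose (-0.9319, -2.9824, -0.2618)
step 2: θ'=-1.0118 (R=-1.6667) → pose (0.0498, -3.7083, -1.0118)
step 3: θ'=1.4882 (R=1.0000) → pose (1.8941, -3.2605, 1.4882)
step 4: θ'=1.2382 (R=2.0000) → pose (1.7914, -3.7485, 1.2382)

(1.7914, -3.7485, 1.2382)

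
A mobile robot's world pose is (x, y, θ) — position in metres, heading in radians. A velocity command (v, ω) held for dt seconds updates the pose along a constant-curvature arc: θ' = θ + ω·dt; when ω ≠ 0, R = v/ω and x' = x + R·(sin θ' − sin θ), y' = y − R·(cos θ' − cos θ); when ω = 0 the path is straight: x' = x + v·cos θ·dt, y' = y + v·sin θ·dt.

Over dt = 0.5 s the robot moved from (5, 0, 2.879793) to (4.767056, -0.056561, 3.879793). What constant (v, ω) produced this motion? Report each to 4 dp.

Δθ = 3.879793 − 2.879793 = 1.000000
ω = Δθ/dt = 1.000000/0.5 = 2.0000
R = Δx/(sin θ' − sin θ) = 0.2500
v = R·ω = 0.2500·2.0000 = 0.5000

v = 0.5000, ω = 2.0000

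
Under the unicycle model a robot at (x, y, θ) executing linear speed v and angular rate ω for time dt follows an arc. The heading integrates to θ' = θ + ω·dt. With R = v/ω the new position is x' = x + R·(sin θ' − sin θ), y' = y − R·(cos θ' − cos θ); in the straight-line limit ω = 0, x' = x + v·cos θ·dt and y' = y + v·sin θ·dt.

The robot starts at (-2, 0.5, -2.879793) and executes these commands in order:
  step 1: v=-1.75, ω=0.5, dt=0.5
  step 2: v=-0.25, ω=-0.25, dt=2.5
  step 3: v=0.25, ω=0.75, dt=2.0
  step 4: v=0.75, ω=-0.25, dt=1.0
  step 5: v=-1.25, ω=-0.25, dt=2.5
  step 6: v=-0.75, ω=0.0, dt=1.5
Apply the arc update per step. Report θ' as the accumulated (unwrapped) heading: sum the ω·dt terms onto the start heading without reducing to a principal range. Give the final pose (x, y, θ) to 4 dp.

(1.8867, 2.7759, -2.6298)

step 1: θ'=-2.6298 (R=-3.5000) → pose (-1.1918, 0.8292, -2.6298)
step 2: θ'=-3.2548 (R=1.0000) → pose (-0.5890, 0.9509, -3.2548)
step 3: θ'=-1.7548 (R=0.3333) → pose (-0.9544, 0.6807, -1.7548)
step 4: θ'=-2.0048 (R=-3.0000) → pose (-1.1819, -0.0319, -2.0048)
step 5: θ'=-2.6298 (R=5.0000) → pose (0.9058, 2.2249, -2.6298)
step 6: θ'=-2.6298 (straight) → pose (1.8867, 2.7759, -2.6298)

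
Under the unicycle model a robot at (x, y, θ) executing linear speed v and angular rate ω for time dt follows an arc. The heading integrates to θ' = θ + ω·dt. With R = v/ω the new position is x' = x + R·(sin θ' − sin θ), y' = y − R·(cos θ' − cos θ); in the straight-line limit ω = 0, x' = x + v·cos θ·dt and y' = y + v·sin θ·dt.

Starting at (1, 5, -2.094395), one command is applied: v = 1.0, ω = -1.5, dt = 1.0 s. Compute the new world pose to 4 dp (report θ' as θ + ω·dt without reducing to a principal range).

θ' = -2.0944 + -1.5·1.0 = -3.5944
R = v/ω = 1.0/-1.5 = -0.6667
x' = 1 + -0.6667·(sin -3.5944 − sin -2.0944) = 0.1310
y' = 5 − -0.6667·(cos -3.5944 − cos -2.0944) = 4.7339

(0.1310, 4.7339, -3.5944)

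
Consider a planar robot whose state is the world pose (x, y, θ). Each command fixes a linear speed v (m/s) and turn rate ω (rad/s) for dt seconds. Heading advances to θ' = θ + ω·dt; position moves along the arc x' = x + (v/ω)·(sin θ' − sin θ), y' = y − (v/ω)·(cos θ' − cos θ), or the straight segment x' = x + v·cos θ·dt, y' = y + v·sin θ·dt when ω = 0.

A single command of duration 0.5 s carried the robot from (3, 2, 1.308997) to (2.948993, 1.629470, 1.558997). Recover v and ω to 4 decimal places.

v = -0.7500, ω = 0.5000

Δθ = 1.558997 − 1.308997 = 0.250000
ω = Δθ/dt = 0.250000/0.5 = 0.5000
R = −Δy/(cos θ' − cos θ) = -1.5000
v = R·ω = -1.5000·0.5000 = -0.7500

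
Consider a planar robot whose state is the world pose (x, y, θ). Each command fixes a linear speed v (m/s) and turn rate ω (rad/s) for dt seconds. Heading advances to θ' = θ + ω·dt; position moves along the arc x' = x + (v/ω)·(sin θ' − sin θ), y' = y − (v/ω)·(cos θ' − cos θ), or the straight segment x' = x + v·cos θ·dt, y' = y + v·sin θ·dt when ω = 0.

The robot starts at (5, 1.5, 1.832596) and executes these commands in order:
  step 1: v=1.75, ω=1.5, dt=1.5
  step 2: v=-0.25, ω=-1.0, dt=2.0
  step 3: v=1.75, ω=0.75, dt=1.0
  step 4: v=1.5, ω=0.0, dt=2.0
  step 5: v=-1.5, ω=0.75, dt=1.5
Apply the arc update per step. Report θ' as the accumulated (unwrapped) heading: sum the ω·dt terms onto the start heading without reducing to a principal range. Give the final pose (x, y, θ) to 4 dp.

step 1: θ'=4.0826 (R=1.1667) → pose (2.9302, 1.8852, 4.0826)
step 2: θ'=2.0826 (R=0.2500) → pose (3.3502, 1.8604, 2.0826)
step 3: θ'=2.8326 (R=2.3333) → pose (2.0255, 2.9405, 2.8326)
step 4: θ'=2.8326 (straight) → pose (-0.8324, 3.8528, 2.8326)
step 5: θ'=3.9576 (R=-2.0000) → pose (1.2326, 4.3878, 3.9576)

(1.2326, 4.3878, 3.9576)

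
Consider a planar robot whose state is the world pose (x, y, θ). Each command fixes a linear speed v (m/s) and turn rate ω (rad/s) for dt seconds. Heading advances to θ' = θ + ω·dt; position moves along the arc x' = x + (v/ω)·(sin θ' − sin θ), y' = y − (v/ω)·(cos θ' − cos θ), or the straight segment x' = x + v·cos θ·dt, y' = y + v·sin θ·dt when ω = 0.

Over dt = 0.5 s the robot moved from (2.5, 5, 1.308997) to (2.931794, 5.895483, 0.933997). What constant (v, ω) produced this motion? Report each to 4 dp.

v = 2.0000, ω = -0.7500

Δθ = 0.933997 − 1.308997 = -0.375000
ω = Δθ/dt = -0.375000/0.5 = -0.7500
R = −Δy/(cos θ' − cos θ) = -2.6667
v = R·ω = -2.6667·-0.7500 = 2.0000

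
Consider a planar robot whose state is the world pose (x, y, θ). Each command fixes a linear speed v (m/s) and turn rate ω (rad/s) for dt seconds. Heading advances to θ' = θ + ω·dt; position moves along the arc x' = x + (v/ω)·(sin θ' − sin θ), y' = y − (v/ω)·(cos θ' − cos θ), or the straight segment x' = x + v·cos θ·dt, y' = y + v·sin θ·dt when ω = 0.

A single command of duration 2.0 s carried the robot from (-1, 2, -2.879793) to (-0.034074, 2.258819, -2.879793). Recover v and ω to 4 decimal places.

v = -0.5000, ω = 0.0000

Δθ = -2.879793 − -2.879793 = 0.000000
ω = Δθ/dt = 0.000000/2.0 = 0.0000
ω = 0 → v = (Δx·cos θ + Δy·sin θ)/dt = -0.5000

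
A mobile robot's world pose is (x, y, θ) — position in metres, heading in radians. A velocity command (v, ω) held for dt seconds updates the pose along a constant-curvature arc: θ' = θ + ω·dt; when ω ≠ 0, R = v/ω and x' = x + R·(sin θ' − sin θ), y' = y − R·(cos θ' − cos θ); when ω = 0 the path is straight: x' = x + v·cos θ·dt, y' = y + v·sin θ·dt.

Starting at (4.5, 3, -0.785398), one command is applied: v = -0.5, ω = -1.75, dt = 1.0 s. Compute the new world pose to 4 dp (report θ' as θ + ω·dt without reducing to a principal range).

(4.5392, 3.4368, -2.5354)

θ' = -0.7854 + -1.75·1.0 = -2.5354
R = v/ω = -0.5/-1.75 = 0.2857
x' = 4.5 + 0.2857·(sin -2.5354 − sin -0.7854) = 4.5392
y' = 3 − 0.2857·(cos -2.5354 − cos -0.7854) = 3.4368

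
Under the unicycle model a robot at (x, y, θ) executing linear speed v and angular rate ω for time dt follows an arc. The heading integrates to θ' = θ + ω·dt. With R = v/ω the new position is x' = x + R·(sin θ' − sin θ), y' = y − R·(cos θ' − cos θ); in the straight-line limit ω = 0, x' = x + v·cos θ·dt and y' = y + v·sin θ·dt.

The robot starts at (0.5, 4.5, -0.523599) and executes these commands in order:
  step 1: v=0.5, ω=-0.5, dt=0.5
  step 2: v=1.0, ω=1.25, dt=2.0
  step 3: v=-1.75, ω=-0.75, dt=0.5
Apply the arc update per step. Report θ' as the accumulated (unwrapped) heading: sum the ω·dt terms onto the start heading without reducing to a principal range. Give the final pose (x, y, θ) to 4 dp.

(2.0203, 4.1762, 1.3514)

step 1: θ'=-0.7736 (R=-1.0000) → pose (0.6987, 4.3494, -0.7736)
step 2: θ'=1.7264 (R=0.8000) → pose (2.0480, 5.0457, 1.7264)
step 3: θ'=1.3514 (R=2.3333) → pose (2.0203, 4.1762, 1.3514)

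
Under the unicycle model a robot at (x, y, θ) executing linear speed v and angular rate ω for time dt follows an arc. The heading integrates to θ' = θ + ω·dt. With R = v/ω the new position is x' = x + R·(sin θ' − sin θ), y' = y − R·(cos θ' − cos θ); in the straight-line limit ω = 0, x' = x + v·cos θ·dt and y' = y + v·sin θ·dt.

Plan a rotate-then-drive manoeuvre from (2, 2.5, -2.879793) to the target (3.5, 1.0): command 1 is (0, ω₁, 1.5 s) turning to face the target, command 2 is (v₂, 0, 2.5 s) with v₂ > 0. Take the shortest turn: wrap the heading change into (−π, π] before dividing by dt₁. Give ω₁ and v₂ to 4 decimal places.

ω₁ = 1.3963, v₂ = 0.8485

heading to target = atan2(1−2.5, 3.5−2) = -0.7854
Δθ = wrap(-0.7854 − -2.8798) = 2.0944; ω₁ = Δθ/dt₁ = 1.3963
distance = √((3.5−2)² + (1−2.5)²) = 2.1213; v₂ = distance/dt₂ = 0.8485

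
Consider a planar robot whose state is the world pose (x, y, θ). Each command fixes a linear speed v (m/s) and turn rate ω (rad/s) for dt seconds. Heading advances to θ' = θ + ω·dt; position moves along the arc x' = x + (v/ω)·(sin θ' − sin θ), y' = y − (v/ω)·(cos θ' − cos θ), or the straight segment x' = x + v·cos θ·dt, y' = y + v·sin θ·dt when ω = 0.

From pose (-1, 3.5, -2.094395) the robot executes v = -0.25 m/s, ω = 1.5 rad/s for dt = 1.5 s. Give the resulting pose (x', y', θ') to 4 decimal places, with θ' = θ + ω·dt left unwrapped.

θ' = -2.0944 + 1.5·1.5 = 0.1556
R = v/ω = -0.25/1.5 = -0.1667
x' = -1 + -0.1667·(sin 0.1556 − sin -2.0944) = -1.1702
y' = 3.5 − -0.1667·(cos 0.1556 − cos -2.0944) = 3.7480

(-1.1702, 3.7480, 0.1556)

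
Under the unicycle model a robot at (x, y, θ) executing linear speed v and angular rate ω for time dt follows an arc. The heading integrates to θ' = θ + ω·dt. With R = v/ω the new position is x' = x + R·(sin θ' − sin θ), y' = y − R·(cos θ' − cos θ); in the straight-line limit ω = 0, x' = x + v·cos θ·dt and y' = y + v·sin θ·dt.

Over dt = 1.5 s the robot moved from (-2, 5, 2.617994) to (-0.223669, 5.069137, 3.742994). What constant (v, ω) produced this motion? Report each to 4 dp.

Δθ = 3.742994 − 2.617994 = 1.125000
ω = Δθ/dt = 1.125000/1.5 = 0.7500
R = Δx/(sin θ' − sin θ) = -1.6667
v = R·ω = -1.6667·0.7500 = -1.2500

v = -1.2500, ω = 0.7500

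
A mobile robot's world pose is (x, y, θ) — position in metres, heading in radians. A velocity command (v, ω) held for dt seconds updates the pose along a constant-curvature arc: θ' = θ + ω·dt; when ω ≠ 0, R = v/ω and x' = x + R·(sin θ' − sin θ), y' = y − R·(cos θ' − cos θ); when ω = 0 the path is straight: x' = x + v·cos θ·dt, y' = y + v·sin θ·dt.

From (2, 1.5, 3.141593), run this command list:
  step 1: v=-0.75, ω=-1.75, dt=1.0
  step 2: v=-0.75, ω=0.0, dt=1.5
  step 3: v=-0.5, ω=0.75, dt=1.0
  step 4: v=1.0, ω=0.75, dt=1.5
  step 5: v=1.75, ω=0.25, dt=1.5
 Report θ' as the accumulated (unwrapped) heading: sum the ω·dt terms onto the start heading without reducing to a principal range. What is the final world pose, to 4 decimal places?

(-1.4553, -0.7908, 3.6416)

step 1: θ'=1.3916 (R=0.4286) → pose (2.4217, 0.9950, 1.3916)
step 2: θ'=1.3916 (straight) → pose (2.2212, -0.1119, 1.3916)
step 3: θ'=2.1416 (R=-0.6667) → pose (2.3162, -0.5910, 2.1416)
step 4: θ'=3.2666 (R=1.3333) → pose (1.0280, 0.0115, 3.2666)
step 5: θ'=3.6416 (R=7.0000) → pose (-1.4553, -0.7908, 3.6416)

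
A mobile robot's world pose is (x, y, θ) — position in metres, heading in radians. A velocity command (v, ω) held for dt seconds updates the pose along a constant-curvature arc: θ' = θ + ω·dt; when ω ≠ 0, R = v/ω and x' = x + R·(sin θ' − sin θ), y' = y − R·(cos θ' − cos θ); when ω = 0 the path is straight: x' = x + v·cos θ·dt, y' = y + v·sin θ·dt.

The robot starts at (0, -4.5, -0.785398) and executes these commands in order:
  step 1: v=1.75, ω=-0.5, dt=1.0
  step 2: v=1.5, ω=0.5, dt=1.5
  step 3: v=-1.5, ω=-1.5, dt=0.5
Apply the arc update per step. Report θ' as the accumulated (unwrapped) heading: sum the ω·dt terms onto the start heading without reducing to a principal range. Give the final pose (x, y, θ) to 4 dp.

step 1: θ'=-1.2854 (R=-3.5000) → pose (0.8836, -5.9895, -1.2854)
step 2: θ'=-0.5354 (R=3.0000) → pose (2.2316, -7.7251, -0.5354)
step 3: θ'=-1.2854 (R=1.0000) → pose (1.7823, -7.1465, -1.2854)

(1.7823, -7.1465, -1.2854)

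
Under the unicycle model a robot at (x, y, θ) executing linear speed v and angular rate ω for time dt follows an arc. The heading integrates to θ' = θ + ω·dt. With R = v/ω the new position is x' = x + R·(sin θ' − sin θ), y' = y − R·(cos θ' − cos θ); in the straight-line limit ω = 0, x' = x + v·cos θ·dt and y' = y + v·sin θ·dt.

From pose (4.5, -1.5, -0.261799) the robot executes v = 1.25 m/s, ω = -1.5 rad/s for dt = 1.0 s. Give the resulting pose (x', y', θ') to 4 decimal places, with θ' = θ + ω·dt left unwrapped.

θ' = -0.2618 + -1.5·1.0 = -1.7618
R = v/ω = 1.25/-1.5 = -0.8333
x' = 4.5 + -0.8333·(sin -1.7618 − sin -0.2618) = 5.1025
y' = -1.5 − -0.8333·(cos -1.7618 − cos -0.2618) = -2.4631

(5.1025, -2.4631, -1.7618)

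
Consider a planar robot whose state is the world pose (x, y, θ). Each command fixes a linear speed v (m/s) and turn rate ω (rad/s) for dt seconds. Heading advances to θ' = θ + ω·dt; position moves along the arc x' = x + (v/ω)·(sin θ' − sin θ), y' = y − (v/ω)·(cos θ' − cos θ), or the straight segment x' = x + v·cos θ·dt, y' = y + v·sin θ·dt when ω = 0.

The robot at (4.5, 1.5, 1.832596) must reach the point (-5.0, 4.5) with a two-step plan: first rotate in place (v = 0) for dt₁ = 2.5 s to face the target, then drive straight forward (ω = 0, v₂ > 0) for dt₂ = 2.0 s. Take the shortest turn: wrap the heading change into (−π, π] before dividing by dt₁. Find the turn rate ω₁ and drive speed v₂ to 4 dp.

ω₁ = 0.4012, v₂ = 4.9812

heading to target = atan2(4.5−1.5, -5−4.5) = 2.8357
Δθ = wrap(2.8357 − 1.8326) = 1.0031; ω₁ = Δθ/dt₁ = 0.4012
distance = √((-5−4.5)² + (4.5−1.5)²) = 9.9624; v₂ = distance/dt₂ = 4.9812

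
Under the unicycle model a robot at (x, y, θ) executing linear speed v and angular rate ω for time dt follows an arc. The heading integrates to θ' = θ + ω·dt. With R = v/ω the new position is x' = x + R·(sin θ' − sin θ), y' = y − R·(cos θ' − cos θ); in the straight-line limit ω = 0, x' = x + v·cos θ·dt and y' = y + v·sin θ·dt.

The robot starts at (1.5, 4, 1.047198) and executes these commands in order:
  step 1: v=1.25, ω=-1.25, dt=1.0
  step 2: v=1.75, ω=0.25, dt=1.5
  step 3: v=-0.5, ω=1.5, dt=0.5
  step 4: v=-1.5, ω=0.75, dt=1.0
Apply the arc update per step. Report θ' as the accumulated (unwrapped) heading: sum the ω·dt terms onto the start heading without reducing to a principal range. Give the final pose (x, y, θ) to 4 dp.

(4.5724, 2.9019, 1.6722)

step 1: θ'=-0.2028 (R=-1.0000) → pose (2.5674, 4.4795, -0.2028)
step 2: θ'=0.1722 (R=7.0000) → pose (5.1768, 4.4396, 0.1722)
step 3: θ'=0.9222 (R=-0.3333) → pose (4.9683, 4.3125, 0.9222)
step 4: θ'=1.6722 (R=-2.0000) → pose (4.5724, 2.9019, 1.6722)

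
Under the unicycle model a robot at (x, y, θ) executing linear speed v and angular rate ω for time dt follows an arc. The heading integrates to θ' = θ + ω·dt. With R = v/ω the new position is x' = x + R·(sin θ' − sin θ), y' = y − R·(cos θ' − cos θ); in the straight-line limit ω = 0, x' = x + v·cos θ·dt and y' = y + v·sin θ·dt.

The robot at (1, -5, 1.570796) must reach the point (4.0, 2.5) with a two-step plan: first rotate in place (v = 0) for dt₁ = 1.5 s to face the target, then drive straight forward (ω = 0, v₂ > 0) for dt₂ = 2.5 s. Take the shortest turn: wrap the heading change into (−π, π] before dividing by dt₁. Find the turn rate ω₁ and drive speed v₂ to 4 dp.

heading to target = atan2(2.5−-5, 4−1) = 1.1903
Δθ = wrap(1.1903 − 1.5708) = -0.3805; ω₁ = Δθ/dt₁ = -0.2537
distance = √((4−1)² + (2.5−-5)²) = 8.0777; v₂ = distance/dt₂ = 3.2311

ω₁ = -0.2537, v₂ = 3.2311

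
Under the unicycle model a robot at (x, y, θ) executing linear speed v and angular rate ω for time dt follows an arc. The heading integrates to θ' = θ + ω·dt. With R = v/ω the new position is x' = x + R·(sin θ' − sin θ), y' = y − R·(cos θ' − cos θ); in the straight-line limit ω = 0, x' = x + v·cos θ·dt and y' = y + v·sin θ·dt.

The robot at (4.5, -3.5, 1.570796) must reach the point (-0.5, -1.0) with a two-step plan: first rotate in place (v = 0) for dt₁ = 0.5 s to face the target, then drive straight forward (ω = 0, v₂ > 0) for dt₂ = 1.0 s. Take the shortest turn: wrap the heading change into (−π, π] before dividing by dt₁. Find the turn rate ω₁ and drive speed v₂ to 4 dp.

ω₁ = 2.2143, v₂ = 5.5902

heading to target = atan2(-1−-3.5, -0.5−4.5) = 2.6779
Δθ = wrap(2.6779 − 1.5708) = 1.1071; ω₁ = Δθ/dt₁ = 2.2143
distance = √((-0.5−4.5)² + (-1−-3.5)²) = 5.5902; v₂ = distance/dt₂ = 5.5902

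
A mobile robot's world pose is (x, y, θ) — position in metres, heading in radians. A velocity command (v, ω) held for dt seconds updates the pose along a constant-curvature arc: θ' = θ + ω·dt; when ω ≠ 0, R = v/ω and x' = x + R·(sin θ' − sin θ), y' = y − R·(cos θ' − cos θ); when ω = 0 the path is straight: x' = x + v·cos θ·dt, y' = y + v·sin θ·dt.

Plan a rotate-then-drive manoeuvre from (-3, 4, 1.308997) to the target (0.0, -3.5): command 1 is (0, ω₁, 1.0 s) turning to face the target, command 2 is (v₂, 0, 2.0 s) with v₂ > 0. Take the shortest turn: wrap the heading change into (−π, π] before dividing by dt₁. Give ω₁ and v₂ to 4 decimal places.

ω₁ = -2.4993, v₂ = 4.0389

heading to target = atan2(-3.5−4, 0−-3) = -1.1903
Δθ = wrap(-1.1903 − 1.3090) = -2.4993; ω₁ = Δθ/dt₁ = -2.4993
distance = √((0−-3)² + (-3.5−4)²) = 8.0777; v₂ = distance/dt₂ = 4.0389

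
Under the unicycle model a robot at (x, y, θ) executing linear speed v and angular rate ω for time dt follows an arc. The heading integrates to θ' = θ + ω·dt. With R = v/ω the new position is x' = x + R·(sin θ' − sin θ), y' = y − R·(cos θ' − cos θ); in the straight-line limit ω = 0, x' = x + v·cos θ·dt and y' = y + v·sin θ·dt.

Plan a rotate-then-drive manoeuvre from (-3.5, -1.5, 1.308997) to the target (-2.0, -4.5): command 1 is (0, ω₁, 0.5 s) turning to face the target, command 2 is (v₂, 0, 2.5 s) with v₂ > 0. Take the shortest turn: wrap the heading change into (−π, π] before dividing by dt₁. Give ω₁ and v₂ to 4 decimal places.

heading to target = atan2(-4.5−-1.5, -2−-3.5) = -1.1071
Δθ = wrap(-1.1071 − 1.3090) = -2.4161; ω₁ = Δθ/dt₁ = -4.8323
distance = √((-2−-3.5)² + (-4.5−-1.5)²) = 3.3541; v₂ = distance/dt₂ = 1.3416

ω₁ = -4.8323, v₂ = 1.3416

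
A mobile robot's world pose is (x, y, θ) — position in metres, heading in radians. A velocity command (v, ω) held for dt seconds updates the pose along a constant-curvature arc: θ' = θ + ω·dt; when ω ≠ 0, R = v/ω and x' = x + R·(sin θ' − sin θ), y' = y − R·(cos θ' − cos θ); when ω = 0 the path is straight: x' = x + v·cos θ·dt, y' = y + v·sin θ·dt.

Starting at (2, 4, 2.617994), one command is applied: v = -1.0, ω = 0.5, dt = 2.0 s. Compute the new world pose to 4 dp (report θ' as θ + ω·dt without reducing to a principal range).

θ' = 2.6180 + 0.5·2.0 = 3.6180
R = v/ω = -1.0/0.5 = -2.0000
x' = 2 + -2.0000·(sin 3.6180 − sin 2.6180) = 3.9172
y' = 4 − -2.0000·(cos 3.6180 − cos 2.6180) = 3.9547

(3.9172, 3.9547, 3.6180)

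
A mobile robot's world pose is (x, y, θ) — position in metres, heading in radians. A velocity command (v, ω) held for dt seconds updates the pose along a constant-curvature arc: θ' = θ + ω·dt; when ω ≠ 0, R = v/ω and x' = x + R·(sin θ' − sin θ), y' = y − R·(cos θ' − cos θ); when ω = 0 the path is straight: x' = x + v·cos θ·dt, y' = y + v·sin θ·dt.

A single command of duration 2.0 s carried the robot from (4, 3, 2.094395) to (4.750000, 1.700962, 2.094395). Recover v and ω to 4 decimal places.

Δθ = 2.094395 − 2.094395 = 0.000000
ω = Δθ/dt = 0.000000/2.0 = 0.0000
ω = 0 → v = (Δx·cos θ + Δy·sin θ)/dt = -0.7500

v = -0.7500, ω = 0.0000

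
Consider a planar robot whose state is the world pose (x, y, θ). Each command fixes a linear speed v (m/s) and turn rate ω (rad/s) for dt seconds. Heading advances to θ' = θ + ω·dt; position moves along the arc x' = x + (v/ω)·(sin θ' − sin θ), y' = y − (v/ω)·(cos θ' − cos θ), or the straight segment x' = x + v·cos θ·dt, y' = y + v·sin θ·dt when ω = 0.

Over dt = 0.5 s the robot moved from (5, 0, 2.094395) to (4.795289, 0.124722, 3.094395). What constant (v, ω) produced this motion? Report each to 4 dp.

v = 0.5000, ω = 2.0000

Δθ = 3.094395 − 2.094395 = 1.000000
ω = Δθ/dt = 1.000000/0.5 = 2.0000
R = Δx/(sin θ' − sin θ) = 0.2500
v = R·ω = 0.2500·2.0000 = 0.5000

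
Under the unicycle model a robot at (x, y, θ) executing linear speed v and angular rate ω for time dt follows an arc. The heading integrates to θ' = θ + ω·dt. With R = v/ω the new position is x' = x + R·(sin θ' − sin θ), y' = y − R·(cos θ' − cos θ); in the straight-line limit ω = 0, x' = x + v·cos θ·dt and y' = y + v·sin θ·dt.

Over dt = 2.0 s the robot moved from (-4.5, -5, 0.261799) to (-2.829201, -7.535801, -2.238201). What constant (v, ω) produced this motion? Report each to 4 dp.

Δθ = -2.238201 − 0.261799 = -2.500000
ω = Δθ/dt = -2.500000/2.0 = -1.2500
R = −Δy/(cos θ' − cos θ) = -1.6000
v = R·ω = -1.6000·-1.2500 = 2.0000

v = 2.0000, ω = -1.2500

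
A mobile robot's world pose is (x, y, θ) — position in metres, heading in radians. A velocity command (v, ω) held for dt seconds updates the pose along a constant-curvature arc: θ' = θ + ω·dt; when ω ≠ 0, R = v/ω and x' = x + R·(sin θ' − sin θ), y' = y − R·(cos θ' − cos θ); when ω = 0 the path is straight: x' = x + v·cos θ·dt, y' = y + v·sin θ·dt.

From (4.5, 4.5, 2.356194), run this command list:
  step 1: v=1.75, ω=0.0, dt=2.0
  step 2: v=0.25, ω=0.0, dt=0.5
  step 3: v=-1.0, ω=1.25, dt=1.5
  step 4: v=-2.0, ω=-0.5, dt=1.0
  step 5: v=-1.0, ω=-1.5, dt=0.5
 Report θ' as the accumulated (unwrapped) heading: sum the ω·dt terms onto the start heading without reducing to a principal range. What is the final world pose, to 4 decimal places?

step 1: θ'=2.3562 (straight) → pose (2.0251, 6.9749, 2.3562)
step 2: θ'=2.3562 (straight) → pose (1.9367, 7.0633, 2.3562)
step 3: θ'=4.2312 (R=-0.8000) → pose (3.2116, 7.2587, 4.2312)
step 4: θ'=3.7312 (R=4.0000) → pose (4.5332, 8.7320, 3.7312)
step 5: θ'=2.9812 (R=0.6667) → pose (5.0104, 8.8360, 2.9812)

(5.0104, 8.8360, 2.9812)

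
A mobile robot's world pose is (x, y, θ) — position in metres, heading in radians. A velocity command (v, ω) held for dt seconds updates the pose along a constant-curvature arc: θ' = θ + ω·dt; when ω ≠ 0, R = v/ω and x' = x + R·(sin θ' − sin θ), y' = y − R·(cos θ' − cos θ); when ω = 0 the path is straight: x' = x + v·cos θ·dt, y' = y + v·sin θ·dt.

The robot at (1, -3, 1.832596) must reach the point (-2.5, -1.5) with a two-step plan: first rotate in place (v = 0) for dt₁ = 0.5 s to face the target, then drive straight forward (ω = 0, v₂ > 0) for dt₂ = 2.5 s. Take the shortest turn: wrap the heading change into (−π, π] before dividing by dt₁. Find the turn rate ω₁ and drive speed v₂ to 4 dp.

ω₁ = 1.8082, v₂ = 1.5232

heading to target = atan2(-1.5−-3, -2.5−1) = 2.7367
Δθ = wrap(2.7367 − 1.8326) = 0.9041; ω₁ = Δθ/dt₁ = 1.8082
distance = √((-2.5−1)² + (-1.5−-3)²) = 3.8079; v₂ = distance/dt₂ = 1.5232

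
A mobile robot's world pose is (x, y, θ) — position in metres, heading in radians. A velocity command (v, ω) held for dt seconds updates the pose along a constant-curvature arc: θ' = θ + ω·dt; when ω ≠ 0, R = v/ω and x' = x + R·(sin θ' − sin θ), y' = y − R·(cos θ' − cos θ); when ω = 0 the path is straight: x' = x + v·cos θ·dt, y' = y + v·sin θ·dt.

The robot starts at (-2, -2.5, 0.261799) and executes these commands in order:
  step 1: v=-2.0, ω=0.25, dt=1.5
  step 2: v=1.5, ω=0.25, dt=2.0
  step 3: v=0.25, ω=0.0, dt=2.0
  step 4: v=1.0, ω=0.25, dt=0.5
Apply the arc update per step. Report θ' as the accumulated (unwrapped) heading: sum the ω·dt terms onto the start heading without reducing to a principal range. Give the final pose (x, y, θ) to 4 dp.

step 1: θ'=0.6368 (R=-8.0000) → pose (-4.6864, -3.7954, 0.6368)
step 2: θ'=1.1368 (R=6.0000) → pose (-2.8104, -1.4944, 1.1368)
step 3: θ'=1.1368 (straight) → pose (-2.6002, -1.0407, 1.1368)
step 4: θ'=1.2618 (R=4.0000) → pose (-2.4188, -0.5751, 1.2618)

(-2.4188, -0.5751, 1.2618)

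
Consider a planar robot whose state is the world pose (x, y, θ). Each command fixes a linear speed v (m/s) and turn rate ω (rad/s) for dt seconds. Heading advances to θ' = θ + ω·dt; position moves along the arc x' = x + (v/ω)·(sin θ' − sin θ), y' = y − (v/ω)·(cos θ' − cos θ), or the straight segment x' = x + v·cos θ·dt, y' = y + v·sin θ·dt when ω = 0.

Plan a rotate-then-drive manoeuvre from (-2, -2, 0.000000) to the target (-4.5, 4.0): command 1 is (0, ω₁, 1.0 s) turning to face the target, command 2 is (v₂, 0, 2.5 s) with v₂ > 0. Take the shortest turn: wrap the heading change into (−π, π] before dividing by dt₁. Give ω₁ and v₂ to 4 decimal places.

ω₁ = 1.9656, v₂ = 2.6000

heading to target = atan2(4−-2, -4.5−-2) = 1.9656
Δθ = wrap(1.9656 − 0.0000) = 1.9656; ω₁ = Δθ/dt₁ = 1.9656
distance = √((-4.5−-2)² + (4−-2)²) = 6.5000; v₂ = distance/dt₂ = 2.6000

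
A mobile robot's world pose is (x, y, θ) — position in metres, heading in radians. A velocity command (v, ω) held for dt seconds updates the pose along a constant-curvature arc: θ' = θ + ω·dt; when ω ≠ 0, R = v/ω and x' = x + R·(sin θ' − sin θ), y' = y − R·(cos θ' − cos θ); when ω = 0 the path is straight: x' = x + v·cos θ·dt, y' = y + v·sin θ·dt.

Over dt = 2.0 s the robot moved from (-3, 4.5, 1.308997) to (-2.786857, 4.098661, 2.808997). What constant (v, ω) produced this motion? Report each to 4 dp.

v = -0.2500, ω = 0.7500

Δθ = 2.808997 − 1.308997 = 1.500000
ω = Δθ/dt = 1.500000/2.0 = 0.7500
R = −Δy/(cos θ' − cos θ) = -0.3333
v = R·ω = -0.3333·0.7500 = -0.2500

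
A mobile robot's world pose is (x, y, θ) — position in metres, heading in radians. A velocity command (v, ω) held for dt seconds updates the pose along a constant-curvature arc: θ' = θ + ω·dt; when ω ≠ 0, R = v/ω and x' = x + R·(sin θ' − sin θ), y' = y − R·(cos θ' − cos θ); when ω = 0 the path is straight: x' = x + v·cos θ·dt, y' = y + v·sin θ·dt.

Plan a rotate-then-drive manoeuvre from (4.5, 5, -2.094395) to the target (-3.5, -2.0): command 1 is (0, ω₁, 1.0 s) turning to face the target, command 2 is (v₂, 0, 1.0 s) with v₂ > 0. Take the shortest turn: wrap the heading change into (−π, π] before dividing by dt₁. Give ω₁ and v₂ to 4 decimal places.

ω₁ = -0.3284, v₂ = 10.6301

heading to target = atan2(-2−5, -3.5−4.5) = -2.4228
Δθ = wrap(-2.4228 − -2.0944) = -0.3284; ω₁ = Δθ/dt₁ = -0.3284
distance = √((-3.5−4.5)² + (-2−5)²) = 10.6301; v₂ = distance/dt₂ = 10.6301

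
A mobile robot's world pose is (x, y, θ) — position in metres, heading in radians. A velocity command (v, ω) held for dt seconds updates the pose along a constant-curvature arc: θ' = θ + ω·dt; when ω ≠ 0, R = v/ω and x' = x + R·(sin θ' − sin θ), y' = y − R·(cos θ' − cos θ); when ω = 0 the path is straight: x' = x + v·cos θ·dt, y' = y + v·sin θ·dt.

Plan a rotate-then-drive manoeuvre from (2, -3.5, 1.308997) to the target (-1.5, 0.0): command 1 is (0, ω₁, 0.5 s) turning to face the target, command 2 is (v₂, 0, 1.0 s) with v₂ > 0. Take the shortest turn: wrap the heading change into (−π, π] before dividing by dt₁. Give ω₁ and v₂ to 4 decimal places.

ω₁ = 2.0944, v₂ = 4.9497

heading to target = atan2(0−-3.5, -1.5−2) = 2.3562
Δθ = wrap(2.3562 − 1.3090) = 1.0472; ω₁ = Δθ/dt₁ = 2.0944
distance = √((-1.5−2)² + (0−-3.5)²) = 4.9497; v₂ = distance/dt₂ = 4.9497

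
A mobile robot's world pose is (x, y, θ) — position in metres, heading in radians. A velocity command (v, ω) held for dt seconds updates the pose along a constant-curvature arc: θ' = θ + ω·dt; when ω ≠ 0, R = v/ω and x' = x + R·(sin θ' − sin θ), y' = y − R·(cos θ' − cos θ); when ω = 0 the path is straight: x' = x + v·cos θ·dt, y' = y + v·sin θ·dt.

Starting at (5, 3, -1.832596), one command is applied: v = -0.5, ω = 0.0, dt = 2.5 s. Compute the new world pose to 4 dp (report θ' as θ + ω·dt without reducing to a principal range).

(5.3235, 4.2074, -1.8326)

θ' = -1.8326 + 0.0·2.5 = -1.8326
ω = 0 → straight: x' = 5 + -0.5·cos(-1.8326)·2.5 = 5.3235
y' = 3 + -0.5·sin(-1.8326)·2.5 = 4.2074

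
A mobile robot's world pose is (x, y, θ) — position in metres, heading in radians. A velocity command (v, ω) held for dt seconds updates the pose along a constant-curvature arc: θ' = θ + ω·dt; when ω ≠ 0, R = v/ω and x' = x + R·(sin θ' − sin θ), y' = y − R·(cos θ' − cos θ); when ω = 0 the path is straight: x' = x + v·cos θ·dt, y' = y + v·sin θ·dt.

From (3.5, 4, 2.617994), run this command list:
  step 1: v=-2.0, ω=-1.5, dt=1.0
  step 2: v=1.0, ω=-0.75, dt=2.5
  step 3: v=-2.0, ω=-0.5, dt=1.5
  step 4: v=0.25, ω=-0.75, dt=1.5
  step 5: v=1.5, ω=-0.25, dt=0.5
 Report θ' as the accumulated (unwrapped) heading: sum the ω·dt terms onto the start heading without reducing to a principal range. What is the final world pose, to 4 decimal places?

(4.0562, 4.6642, -2.7570)

step 1: θ'=1.1180 (R=1.3333) → pose (4.0323, 2.2620, 1.1180)
step 2: θ'=-0.7570 (R=-1.3333) → pose (6.1469, 2.6479, -0.7570)
step 3: θ'=-1.5070 (R=4.0000) → pose (4.9021, 5.3005, -1.5070)
step 4: θ'=-2.6320 (R=-0.3333) → pose (4.7320, 4.9882, -2.6320)
step 5: θ'=-2.7570 (R=-6.0000) → pose (4.0562, 4.6642, -2.7570)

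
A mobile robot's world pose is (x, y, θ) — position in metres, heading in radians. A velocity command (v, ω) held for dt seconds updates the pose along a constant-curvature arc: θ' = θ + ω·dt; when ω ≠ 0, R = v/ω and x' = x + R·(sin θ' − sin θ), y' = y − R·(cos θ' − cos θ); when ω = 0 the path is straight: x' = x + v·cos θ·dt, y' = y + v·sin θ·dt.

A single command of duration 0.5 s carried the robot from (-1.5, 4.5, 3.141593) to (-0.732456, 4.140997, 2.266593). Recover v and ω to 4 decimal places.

v = -1.7500, ω = -1.7500

Δθ = 2.266593 − 3.141593 = -0.875000
ω = Δθ/dt = -0.875000/0.5 = -1.7500
R = Δx/(sin θ' − sin θ) = 1.0000
v = R·ω = 1.0000·-1.7500 = -1.7500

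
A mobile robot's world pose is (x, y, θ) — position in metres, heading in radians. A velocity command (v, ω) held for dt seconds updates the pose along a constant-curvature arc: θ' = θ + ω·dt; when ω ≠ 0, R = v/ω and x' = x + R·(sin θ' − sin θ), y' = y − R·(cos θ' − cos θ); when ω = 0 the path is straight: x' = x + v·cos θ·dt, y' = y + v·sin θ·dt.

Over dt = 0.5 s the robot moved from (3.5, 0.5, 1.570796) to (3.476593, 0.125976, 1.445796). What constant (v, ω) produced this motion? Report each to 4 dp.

v = -0.7500, ω = -0.2500

Δθ = 1.445796 − 1.570796 = -0.125000
ω = Δθ/dt = -0.125000/0.5 = -0.2500
R = −Δy/(cos θ' − cos θ) = 3.0000
v = R·ω = 3.0000·-0.2500 = -0.7500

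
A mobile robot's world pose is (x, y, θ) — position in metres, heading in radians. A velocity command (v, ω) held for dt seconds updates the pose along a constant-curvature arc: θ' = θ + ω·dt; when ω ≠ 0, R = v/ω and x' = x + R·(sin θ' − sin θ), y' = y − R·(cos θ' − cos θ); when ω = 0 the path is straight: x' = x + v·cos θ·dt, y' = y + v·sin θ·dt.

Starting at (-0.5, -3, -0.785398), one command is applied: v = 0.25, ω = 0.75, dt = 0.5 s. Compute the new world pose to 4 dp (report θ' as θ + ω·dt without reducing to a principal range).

(-0.3973, -3.0700, -0.4104)

θ' = -0.7854 + 0.75·0.5 = -0.4104
R = v/ω = 0.25/0.75 = 0.3333
x' = -0.5 + 0.3333·(sin -0.4104 − sin -0.7854) = -0.3973
y' = -3 − 0.3333·(cos -0.4104 − cos -0.7854) = -3.0700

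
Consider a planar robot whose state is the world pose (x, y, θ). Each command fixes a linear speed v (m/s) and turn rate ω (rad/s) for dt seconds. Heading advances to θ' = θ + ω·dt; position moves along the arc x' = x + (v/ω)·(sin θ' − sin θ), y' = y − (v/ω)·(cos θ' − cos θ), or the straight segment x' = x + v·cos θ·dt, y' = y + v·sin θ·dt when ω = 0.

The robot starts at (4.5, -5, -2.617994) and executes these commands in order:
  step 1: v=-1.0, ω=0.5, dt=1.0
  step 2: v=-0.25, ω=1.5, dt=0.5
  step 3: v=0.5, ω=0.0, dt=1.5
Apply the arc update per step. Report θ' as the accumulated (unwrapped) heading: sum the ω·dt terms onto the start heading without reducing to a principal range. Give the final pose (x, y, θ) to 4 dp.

(5.3800, -4.9229, -1.3680)

step 1: θ'=-2.1180 (R=-2.0000) → pose (5.2080, -4.3085, -2.1180)
step 2: θ'=-1.3680 (R=-0.1667) → pose (5.2289, -4.1883, -1.3680)
step 3: θ'=-1.3680 (straight) → pose (5.3800, -4.9229, -1.3680)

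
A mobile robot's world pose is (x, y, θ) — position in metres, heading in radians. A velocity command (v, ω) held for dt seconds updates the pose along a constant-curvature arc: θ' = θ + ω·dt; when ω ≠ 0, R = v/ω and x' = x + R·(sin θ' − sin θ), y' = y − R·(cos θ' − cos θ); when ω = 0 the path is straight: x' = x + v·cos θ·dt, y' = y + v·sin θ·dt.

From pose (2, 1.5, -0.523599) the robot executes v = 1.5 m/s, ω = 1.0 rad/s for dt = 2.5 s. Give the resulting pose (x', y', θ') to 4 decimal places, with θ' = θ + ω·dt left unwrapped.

θ' = -0.5236 + 1.0·2.5 = 1.9764
R = v/ω = 1.5/1.0 = 1.5000
x' = 2 + 1.5000·(sin 1.9764 − sin -0.5236) = 4.1283
y' = 1.5 − 1.5000·(cos 1.9764 − cos -0.5236) = 3.3909

(4.1283, 3.3909, 1.9764)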